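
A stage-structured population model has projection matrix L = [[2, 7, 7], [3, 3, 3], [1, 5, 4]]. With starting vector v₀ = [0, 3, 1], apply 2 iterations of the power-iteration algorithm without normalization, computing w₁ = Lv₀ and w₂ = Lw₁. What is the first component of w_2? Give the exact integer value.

273

w1 = Lv₀ = (2·0 + 7·3 + 7·1; 3·0 + 3·3 + 3·1; 1·0 + 5·3 + 4·1) = (28, 12, 19)
w2 = Lw1 = (2·28 + 7·12 + 7·19; 3·28 + 3·12 + 3·19; 1·28 + 5·12 + 4·19) = (273, 177, 164)
The requested component of w2 is 273.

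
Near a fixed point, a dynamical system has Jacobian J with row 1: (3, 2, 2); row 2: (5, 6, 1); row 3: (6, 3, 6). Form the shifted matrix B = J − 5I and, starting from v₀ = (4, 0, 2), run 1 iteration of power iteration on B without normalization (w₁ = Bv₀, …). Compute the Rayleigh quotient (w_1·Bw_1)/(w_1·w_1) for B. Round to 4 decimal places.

B = J − 5I has rows (-2, 2, 2); (5, 1, 1); (6, 3, 1)
w1 = Bv₀ = ((-2)·4 + 2·0 + 2·2; 5·4 + 1·0 + 1·2; 6·4 + 3·0 + 1·2) = (-4, 22, 26)
Bw1 = (104, 28, 68)
w1·Bw1 = 1968; w1·w1 = 1176; μ ≈ 1968/1176 = 1.6735

1.6735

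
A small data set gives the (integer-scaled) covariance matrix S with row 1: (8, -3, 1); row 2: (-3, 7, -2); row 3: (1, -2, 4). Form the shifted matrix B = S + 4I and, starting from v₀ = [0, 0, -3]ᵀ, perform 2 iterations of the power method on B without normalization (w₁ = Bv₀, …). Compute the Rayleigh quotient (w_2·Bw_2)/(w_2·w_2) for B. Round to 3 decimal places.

B = S + 4I has rows (12, -3, 1); (-3, 11, -2); (1, -2, 8)
w1 = Bv₀ = (-3, 6, -24)
w2 = Bw1 = (-78, 123, -207)
Bw2 = (-1512, 2001, -1980)
w2·Bw2 = 773919; w2·w2 = 64062; μ ≈ 773919/64062 = 12.081

12.081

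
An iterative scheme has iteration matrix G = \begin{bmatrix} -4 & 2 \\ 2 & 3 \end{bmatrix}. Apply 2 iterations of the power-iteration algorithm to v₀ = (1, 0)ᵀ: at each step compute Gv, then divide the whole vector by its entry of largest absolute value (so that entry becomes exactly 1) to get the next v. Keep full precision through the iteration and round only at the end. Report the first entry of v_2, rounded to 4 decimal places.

1.0000

Gv0 = (-4.00000, 2.00000); divide by -4.00000 → v1 = (1.00000, -0.50000)
Gv1 = (-5.00000, 0.50000); divide by -5.00000 → v2 = (1.00000, -0.10000)
Requested entry of v2: 20/20 = 1.0000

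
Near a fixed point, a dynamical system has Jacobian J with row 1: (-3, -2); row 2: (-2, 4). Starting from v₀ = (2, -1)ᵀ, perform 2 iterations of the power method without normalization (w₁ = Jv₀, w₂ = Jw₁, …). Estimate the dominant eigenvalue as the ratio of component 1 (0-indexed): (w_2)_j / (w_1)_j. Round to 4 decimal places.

w1 = Jv₀ = ((-3)·2 + (-2)·(-1); (-2)·2 + 4·(-1)) = (-4, -8)
w2 = Jw1 = ((-3)·(-4) + (-2)·(-8); (-2)·(-4) + 4·(-8)) = (28, -24)
Ratio at component: -24 / -8 = 3.0000

λ ≈ 3.0000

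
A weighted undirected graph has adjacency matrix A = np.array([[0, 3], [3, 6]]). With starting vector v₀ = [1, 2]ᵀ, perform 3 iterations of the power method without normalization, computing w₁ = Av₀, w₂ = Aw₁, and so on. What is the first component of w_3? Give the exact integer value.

324

w1 = Av₀ = (0·1 + 3·2; 3·1 + 6·2) = (6, 15)
w2 = Aw1 = (0·6 + 3·15; 3·6 + 6·15) = (45, 108)
w3 = Aw2 = (324, 783)
The requested component of w3 is 324.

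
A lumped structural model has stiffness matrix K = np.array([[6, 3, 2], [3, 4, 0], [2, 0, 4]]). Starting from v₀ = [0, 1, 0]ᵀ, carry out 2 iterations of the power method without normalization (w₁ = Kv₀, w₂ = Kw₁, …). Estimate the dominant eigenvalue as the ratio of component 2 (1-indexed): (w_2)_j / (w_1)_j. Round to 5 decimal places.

6.25000

w1 = Kv₀ = (6·0 + 3·1 + 2·0; 3·0 + 4·1 + 0·0; 2·0 + 0·1 + 4·0) = (3, 4, 0)
w2 = Kw1 = (6·3 + 3·4 + 2·0; 3·3 + 4·4 + 0·0; 2·3 + 0·4 + 4·0) = (30, 25, 6)
Ratio at component: 25 / 4 = 6.25000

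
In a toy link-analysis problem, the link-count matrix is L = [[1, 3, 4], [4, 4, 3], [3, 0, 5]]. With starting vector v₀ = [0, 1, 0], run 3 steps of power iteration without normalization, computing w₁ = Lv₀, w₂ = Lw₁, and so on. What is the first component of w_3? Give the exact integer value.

135

w1 = Lv₀ = (1·0 + 3·1 + 4·0; 4·0 + 4·1 + 3·0; 3·0 + 0·1 + 5·0) = (3, 4, 0)
w2 = Lw1 = (1·3 + 3·4 + 4·0; 4·3 + 4·4 + 3·0; 3·3 + 0·4 + 5·0) = (15, 28, 9)
w3 = Lw2 = (135, 199, 90)
The requested component of w3 is 135.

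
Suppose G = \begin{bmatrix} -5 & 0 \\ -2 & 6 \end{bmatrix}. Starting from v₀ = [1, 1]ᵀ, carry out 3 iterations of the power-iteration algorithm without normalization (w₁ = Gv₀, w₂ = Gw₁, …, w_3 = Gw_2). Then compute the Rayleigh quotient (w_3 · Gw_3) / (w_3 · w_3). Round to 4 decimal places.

λ ≈ 2.6098

w1 = Gv₀ = ((-5)·1 + 0·1; (-2)·1 + 6·1) = (-5, 4)
w2 = Gw1 = ((-5)·(-5) + 0·4; (-2)·(-5) + 6·4) = (25, 34)
w3 = Gw2 = (-125, 154)
Gw3 = (625, 1174)
w3·Gw3 = (-125)·625 + 154·1174 = 102671; w3·w3 = (-125)·(-125) + 154·154 = 39341
λ ≈ 102671/39341 = 2.6098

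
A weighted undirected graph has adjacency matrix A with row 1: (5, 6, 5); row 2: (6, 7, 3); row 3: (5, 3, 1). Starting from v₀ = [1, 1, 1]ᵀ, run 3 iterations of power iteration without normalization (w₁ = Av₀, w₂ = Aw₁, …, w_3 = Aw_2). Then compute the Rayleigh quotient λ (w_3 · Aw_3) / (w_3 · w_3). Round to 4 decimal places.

w1 = Av₀ = (16, 16, 9)
w2 = Aw1 = (221, 235, 137)
w3 = Aw2 = (3200, 3382, 1947)
Aw3 = (46027, 48715, 28093)
w3·Aw3 = 3200·46027 + 3382·48715 + 1947·28093 = 366737601; w3·w3 = 3200·3200 + 3382·3382 + 1947·1947 = 25468733
λ ≈ 366737601/25468733 = 14.3995

14.3995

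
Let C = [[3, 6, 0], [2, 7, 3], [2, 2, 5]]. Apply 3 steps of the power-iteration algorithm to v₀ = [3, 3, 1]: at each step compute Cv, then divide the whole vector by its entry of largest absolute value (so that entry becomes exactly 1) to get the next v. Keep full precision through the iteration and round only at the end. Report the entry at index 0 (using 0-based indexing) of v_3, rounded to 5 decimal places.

0.80415

Cv0 = (27.000000, 30.000000, 17.000000); divide by 30.000000 → v1 = (0.900000, 1.000000, 0.566667)
Cv1 = (8.700000, 10.500000, 6.633333); divide by 10.500000 → v2 = (0.828571, 1.000000, 0.631746)
Cv2 = (8.485714, 10.552381, 6.815873); divide by 10.552381 → v3 = (0.804152, 1.000000, 0.645909)
Requested entry of v3: 2673/3324 = 0.80415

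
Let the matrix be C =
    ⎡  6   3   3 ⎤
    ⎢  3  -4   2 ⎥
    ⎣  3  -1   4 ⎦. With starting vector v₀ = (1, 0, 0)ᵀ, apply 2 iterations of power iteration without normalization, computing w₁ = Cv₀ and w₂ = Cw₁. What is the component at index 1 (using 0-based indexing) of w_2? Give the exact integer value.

12

w1 = Cv₀ = (6·1 + 3·0 + 3·0; 3·1 + (-4)·0 + 2·0; 3·1 + (-1)·0 + 4·0) = (6, 3, 3)
w2 = Cw1 = (6·6 + 3·3 + 3·3; 3·6 + (-4)·3 + 2·3; 3·6 + (-1)·3 + 4·3) = (54, 12, 27)
The requested component of w2 is 12.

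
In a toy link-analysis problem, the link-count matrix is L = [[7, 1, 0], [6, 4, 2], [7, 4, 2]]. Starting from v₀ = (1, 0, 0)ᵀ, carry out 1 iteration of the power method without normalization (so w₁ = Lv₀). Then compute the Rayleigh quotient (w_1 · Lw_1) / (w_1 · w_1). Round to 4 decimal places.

11.0000

w1 = Lv₀ = (7·1 + 1·0 + 0·0; 6·1 + 4·0 + 2·0; 7·1 + 4·0 + 2·0) = (7, 6, 7)
Lw1 = (55, 80, 87)
w1·Lw1 = 7·55 + 6·80 + 7·87 = 1474; w1·w1 = 7·7 + 6·6 + 7·7 = 134
λ ≈ 1474/134 = 11.0000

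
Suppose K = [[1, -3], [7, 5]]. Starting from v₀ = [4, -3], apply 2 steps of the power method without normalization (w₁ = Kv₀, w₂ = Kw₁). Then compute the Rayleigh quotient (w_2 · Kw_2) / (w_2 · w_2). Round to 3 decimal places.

w1 = Kv₀ = (1·4 + (-3)·(-3); 7·4 + 5·(-3)) = (13, 13)
w2 = Kw1 = (1·13 + (-3)·13; 7·13 + 5·13) = (-26, 156)
Kw2 = (-494, 598)
w2·Kw2 = (-26)·(-494) + 156·598 = 106132; w2·w2 = (-26)·(-26) + 156·156 = 25012
λ ≈ 106132/25012 = 4.243

4.243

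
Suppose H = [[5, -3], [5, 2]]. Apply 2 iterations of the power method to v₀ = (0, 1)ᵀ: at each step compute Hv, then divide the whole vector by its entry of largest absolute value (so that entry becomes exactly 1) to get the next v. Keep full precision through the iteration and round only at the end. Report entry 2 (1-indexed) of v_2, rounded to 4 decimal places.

0.5238

Hv0 = (-3.00000, 2.00000); divide by -3.00000 → v1 = (1.00000, -0.66667)
Hv1 = (7.00000, 3.66667); divide by 7.00000 → v2 = (1.00000, 0.52381)
Requested entry of v2: -11/-21 = 0.5238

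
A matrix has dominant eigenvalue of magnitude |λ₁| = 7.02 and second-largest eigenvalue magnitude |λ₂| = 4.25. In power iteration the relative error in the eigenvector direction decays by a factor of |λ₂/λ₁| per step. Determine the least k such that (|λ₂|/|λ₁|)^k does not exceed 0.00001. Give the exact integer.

|λ₂/λ₁| = 4.25/7.02 = 0.60541
Need k ≥ ln(0.00001) / ln(0.60541) = -11.5129 / -0.5018 ≈ 22.941
Smallest integer k satisfying the bound: 23

23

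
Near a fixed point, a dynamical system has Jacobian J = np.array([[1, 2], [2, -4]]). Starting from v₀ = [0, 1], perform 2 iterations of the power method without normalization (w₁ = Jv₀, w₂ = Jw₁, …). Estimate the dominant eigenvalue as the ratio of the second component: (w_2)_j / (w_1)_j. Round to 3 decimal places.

w1 = Jv₀ = (2, -4)
w2 = Jw1 = (-6, 20)
Ratio at component: 20 / -4 = -5.000

λ ≈ -5.000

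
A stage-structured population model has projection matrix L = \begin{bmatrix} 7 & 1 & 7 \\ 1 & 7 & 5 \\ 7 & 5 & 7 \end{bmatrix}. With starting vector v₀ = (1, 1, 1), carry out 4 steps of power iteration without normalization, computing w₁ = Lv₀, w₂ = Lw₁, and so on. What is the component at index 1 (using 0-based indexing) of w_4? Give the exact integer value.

w1 = Lv₀ = (15, 13, 19)
w2 = Lw1 = (251, 201, 303)
w3 = Lw2 = (4079, 3173, 4883)
w4 = Lw3 = (65907, 50705, 78599)
The requested component of w4 is 50705.

50705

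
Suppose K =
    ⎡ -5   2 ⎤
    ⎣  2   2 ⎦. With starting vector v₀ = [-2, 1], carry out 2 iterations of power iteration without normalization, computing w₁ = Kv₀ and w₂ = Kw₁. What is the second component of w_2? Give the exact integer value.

20

w1 = Kv₀ = ((-5)·(-2) + 2·1; 2·(-2) + 2·1) = (12, -2)
w2 = Kw1 = ((-5)·12 + 2·(-2); 2·12 + 2·(-2)) = (-64, 20)
The requested component of w2 is 20.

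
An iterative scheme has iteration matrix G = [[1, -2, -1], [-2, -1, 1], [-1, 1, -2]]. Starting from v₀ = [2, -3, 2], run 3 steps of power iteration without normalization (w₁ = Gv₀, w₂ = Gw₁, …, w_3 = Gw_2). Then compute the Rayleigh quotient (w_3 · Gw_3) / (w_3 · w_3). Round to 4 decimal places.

w1 = Gv₀ = (1·2 + (-2)·(-3) + (-1)·2; (-2)·2 + (-1)·(-3) + 1·2; (-1)·2 + 1·(-3) + (-2)·2) = (6, 1, -9)
w2 = Gw1 = (1·6 + (-2)·1 + (-1)·(-9); (-2)·6 + (-1)·1 + 1·(-9); (-1)·6 + 1·1 + (-2)·(-9)) = (13, -22, 13)
w3 = Gw2 = (44, 9, -61)
Gw3 = (87, -158, 87)
w3·Gw3 = 44·87 + 9·(-158) + (-61)·87 = -2901; w3·w3 = 44·44 + 9·9 + (-61)·(-61) = 5738
λ ≈ -2901/5738 = -0.5056

λ ≈ -0.5056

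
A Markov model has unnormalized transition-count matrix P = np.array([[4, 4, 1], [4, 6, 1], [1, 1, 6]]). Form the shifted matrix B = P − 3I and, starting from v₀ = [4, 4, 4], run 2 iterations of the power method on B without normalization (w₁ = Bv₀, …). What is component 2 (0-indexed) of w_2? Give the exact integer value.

116

B = P − 3I has rows (1, 4, 1); (4, 3, 1); (1, 1, 3)
w1 = Bv₀ = (24, 32, 20)
w2 = Bw1 = (172, 212, 116)
Requested component of w2: 116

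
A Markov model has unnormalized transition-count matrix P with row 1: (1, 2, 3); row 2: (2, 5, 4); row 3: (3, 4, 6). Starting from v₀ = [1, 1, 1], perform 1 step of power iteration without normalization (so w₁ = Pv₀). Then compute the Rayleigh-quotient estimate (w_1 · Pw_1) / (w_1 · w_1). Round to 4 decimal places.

w1 = Pv₀ = (6, 11, 13)
Pw1 = (67, 119, 140)
w1·Pw1 = 6·67 + 11·119 + 13·140 = 3531; w1·w1 = 6·6 + 11·11 + 13·13 = 326
λ ≈ 3531/326 = 10.8313

λ ≈ 10.8313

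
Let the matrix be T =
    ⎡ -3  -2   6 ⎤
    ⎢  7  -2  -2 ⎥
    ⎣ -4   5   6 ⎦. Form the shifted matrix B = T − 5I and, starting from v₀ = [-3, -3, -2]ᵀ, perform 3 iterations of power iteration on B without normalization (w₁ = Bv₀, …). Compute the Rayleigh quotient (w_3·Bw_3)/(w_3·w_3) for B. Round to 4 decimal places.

B = T − 5I has rows (-8, -2, 6); (7, -7, -2); (-4, 5, 1)
w1 = Bv₀ = ((-8)·(-3) + (-2)·(-3) + 6·(-2); 7·(-3) + (-7)·(-3) + (-2)·(-2); (-4)·(-3) + 5·(-3) + 1·(-2)) = (18, 4, -5)
w2 = Bw1 = ((-8)·18 + (-2)·4 + 6·(-5); 7·18 + (-7)·4 + (-2)·(-5); (-4)·18 + 5·4 + 1·(-5)) = (-182, 108, -57)
w3 = Bw2 = (898, -1916, 1211)
Bw3 = (3914, 17276, -11961)
w3·Bw3 = -44070815; w3·w3 = 5943981; μ ≈ -44070815/5943981 = -7.4144

μ ≈ -7.4144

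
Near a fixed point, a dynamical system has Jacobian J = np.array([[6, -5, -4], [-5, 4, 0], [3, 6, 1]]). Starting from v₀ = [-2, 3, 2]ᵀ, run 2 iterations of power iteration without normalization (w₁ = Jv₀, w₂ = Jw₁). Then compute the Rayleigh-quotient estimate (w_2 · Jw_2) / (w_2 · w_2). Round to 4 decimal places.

10.3456

w1 = Jv₀ = (6·(-2) + (-5)·3 + (-4)·2; (-5)·(-2) + 4·3 + 0·2; 3·(-2) + 6·3 + 1·2) = (-35, 22, 14)
w2 = Jw1 = (6·(-35) + (-5)·22 + (-4)·14; (-5)·(-35) + 4·22 + 0·14; 3·(-35) + 6·22 + 1·14) = (-376, 263, 41)
Jw2 = (-3735, 2932, 491)
w2·Jw2 = (-376)·(-3735) + 263·2932 + 41·491 = 2195607; w2·w2 = (-376)·(-376) + 263·263 + 41·41 = 212226
λ ≈ 2195607/212226 = 10.3456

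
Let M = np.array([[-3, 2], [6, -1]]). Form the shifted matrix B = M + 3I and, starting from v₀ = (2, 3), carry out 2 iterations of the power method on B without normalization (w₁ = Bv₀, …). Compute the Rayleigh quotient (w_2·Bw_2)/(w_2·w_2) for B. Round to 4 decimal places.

B = M + 3I has rows (0, 2); (6, 2)
w1 = Bv₀ = (6, 18)
w2 = Bw1 = (36, 72)
Bw2 = (144, 360)
w2·Bw2 = 31104; w2·w2 = 6480; μ ≈ 31104/6480 = 4.8000

4.8000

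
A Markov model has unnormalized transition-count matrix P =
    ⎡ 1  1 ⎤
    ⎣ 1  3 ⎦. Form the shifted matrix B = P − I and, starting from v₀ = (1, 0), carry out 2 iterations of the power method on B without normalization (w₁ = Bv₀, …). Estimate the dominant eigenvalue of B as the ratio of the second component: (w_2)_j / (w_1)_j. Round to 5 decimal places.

B = P − I has rows (0, 1); (1, 2)
w1 = Bv₀ = (0, 1)
w2 = Bw1 = (1, 2)
Ratio: 2/1 = 2.00000

2.00000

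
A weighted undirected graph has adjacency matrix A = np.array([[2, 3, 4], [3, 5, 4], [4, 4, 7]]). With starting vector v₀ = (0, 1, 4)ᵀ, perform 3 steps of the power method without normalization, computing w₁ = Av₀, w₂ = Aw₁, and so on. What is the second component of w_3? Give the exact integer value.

w1 = Av₀ = (19, 21, 32)
w2 = Aw1 = (229, 290, 384)
w3 = Aw2 = (2864, 3673, 4764)
The requested component of w3 is 3673.

3673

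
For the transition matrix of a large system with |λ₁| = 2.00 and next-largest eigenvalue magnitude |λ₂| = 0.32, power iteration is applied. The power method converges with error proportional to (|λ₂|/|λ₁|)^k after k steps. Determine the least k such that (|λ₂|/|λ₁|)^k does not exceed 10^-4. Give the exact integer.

|λ₂/λ₁| = 0.32/2.00 = 0.16000
Need k ≥ ln(10^-4) / ln(0.16000) = -9.2103 / -1.8326 ≈ 5.026
Smallest integer k satisfying the bound: 6

6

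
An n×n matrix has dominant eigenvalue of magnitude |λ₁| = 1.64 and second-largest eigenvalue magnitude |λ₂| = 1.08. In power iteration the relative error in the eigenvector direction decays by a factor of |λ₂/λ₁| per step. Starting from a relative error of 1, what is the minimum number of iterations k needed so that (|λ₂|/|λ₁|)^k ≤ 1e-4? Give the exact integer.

23

|λ₂/λ₁| = 1.08/1.64 = 0.65854
Need k ≥ ln(1e-4) / ln(0.65854) = -9.2103 / -0.4177 ≈ 22.048
Smallest integer k satisfying the bound: 23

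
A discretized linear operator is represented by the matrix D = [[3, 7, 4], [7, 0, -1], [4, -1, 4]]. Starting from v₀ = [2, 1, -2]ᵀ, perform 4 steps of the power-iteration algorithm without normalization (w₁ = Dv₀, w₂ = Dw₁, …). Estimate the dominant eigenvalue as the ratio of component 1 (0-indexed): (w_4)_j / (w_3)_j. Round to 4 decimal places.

w1 = Dv₀ = (3·2 + 7·1 + 4·(-2); 7·2 + 0·1 + (-1)·(-2); 4·2 + (-1)·1 + 4·(-2)) = (5, 16, -1)
w2 = Dw1 = (3·5 + 7·16 + 4·(-1); 7·5 + 0·16 + (-1)·(-1); 4·5 + (-1)·16 + 4·(-1)) = (123, 36, 0)
w3 = Dw2 = (621, 861, 456)
w4 = Dw3 = (9714, 3891, 3447)
Ratio at component: 3891 / 861 = 4.5192

λ ≈ 4.5192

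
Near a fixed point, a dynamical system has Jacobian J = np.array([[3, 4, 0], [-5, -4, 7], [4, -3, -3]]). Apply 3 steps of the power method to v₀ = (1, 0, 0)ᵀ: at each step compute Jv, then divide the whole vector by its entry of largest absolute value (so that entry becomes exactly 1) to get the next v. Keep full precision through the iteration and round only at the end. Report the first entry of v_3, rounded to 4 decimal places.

Jv0 = (3.00000, -5.00000, 4.00000); divide by -5.00000 → v1 = (-0.60000, 1.00000, -0.80000)
Jv1 = (2.20000, -6.60000, -3.00000); divide by -6.60000 → v2 = (-0.33333, 1.00000, 0.45455)
Jv2 = (3.00000, 0.84848, -5.69697); divide by -5.69697 → v3 = (-0.52660, -0.14894, 1.00000)
Requested entry of v3: 99/-188 = -0.5266

-0.5266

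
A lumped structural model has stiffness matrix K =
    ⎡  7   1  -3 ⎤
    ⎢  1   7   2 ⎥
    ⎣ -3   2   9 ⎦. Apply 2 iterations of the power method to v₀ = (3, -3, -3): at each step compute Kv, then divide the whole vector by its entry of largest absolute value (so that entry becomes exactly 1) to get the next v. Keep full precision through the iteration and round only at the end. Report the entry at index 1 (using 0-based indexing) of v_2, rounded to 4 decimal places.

Kv0 = (27.00000, -24.00000, -42.00000); divide by -42.00000 → v1 = (-0.64286, 0.57143, 1.00000)
Kv1 = (-6.92857, 5.35714, 12.07143); divide by 12.07143 → v2 = (-0.57396, 0.44379, 1.00000)
Requested entry of v2: -225/-507 = 0.4438

0.4438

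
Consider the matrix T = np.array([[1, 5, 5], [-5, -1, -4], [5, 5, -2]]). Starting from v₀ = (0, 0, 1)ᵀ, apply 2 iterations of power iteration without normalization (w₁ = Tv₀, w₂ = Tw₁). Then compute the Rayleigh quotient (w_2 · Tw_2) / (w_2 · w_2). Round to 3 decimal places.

w1 = Tv₀ = (1·0 + 5·0 + 5·1; (-5)·0 + (-1)·0 + (-4)·1; 5·0 + 5·0 + (-2)·1) = (5, -4, -2)
w2 = Tw1 = (1·5 + 5·(-4) + 5·(-2); (-5)·5 + (-1)·(-4) + (-4)·(-2); 5·5 + 5·(-4) + (-2)·(-2)) = (-25, -13, 9)
Tw2 = (-45, 102, -208)
w2·Tw2 = (-25)·(-45) + (-13)·102 + 9·(-208) = -2073; w2·w2 = (-25)·(-25) + (-13)·(-13) + 9·9 = 875
λ ≈ -2073/875 = -2.369

-2.369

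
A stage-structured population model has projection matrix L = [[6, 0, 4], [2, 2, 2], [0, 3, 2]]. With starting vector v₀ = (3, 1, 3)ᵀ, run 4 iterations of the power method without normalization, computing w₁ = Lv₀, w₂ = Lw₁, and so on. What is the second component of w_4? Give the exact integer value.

w1 = Lv₀ = (30, 14, 9)
w2 = Lw1 = (216, 106, 60)
w3 = Lw2 = (1536, 764, 438)
w4 = Lw3 = (10968, 5476, 3168)
The requested component of w4 is 5476.

5476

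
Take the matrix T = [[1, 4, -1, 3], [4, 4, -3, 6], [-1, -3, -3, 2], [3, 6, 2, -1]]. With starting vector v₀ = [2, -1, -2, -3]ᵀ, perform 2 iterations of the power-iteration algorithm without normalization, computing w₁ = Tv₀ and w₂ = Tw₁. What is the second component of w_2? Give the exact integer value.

-77

w1 = Tv₀ = (-9, -8, 1, -1)
w2 = Tw1 = (-45, -77, 28, -72)
The requested component of w2 is -77.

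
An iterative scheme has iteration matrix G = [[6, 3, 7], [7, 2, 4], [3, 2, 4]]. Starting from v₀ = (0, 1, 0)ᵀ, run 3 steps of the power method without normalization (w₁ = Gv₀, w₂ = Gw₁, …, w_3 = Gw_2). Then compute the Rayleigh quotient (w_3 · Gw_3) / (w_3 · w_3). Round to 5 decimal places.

w1 = Gv₀ = (6·0 + 3·1 + 7·0; 7·0 + 2·1 + 4·0; 3·0 + 2·1 + 4·0) = (3, 2, 2)
w2 = Gw1 = (6·3 + 3·2 + 7·2; 7·3 + 2·2 + 4·2; 3·3 + 2·2 + 4·2) = (38, 33, 21)
w3 = Gw2 = (474, 416, 264)
Gw3 = (5940, 5206, 3310)
w3·Gw3 = 474·5940 + 416·5206 + 264·3310 = 5855096; w3·w3 = 474·474 + 416·416 + 264·264 = 467428
λ ≈ 5855096/467428 = 12.52620

12.52620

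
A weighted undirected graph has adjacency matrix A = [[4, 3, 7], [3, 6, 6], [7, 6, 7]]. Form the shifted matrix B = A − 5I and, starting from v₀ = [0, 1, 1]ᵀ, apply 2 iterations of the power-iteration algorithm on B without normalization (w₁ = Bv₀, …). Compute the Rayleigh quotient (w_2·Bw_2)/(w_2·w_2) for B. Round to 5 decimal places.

11.39932

B = A − 5I has rows (-1, 3, 7); (3, 1, 6); (7, 6, 2)
w1 = Bv₀ = ((-1)·0 + 3·1 + 7·1; 3·0 + 1·1 + 6·1; 7·0 + 6·1 + 2·1) = (10, 7, 8)
w2 = Bw1 = ((-1)·10 + 3·7 + 7·8; 3·10 + 1·7 + 6·8; 7·10 + 6·7 + 2·8) = (67, 85, 128)
Bw2 = (1084, 1054, 1235)
w2·Bw2 = 320298; w2·w2 = 28098; μ ≈ 320298/28098 = 11.39932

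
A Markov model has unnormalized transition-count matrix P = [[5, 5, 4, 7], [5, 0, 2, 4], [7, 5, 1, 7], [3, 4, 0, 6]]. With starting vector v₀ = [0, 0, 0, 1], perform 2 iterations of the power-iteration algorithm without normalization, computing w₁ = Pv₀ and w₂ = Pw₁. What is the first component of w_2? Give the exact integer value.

125

w1 = Pv₀ = (7, 4, 7, 6)
w2 = Pw1 = (125, 73, 118, 73)
The requested component of w2 is 125.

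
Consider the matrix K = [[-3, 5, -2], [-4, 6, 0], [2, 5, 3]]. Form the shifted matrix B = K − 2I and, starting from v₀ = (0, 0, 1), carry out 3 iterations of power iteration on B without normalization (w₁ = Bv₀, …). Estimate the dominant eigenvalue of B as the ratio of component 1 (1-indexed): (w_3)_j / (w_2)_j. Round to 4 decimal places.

0.7500

B = K − 2I has rows (-5, 5, -2); (-4, 4, 0); (2, 5, 1)
w1 = Bv₀ = (-2, 0, 1)
w2 = Bw1 = (8, 8, -3)
w3 = Bw2 = (6, 0, 53)
Ratio: 6/8 = 0.7500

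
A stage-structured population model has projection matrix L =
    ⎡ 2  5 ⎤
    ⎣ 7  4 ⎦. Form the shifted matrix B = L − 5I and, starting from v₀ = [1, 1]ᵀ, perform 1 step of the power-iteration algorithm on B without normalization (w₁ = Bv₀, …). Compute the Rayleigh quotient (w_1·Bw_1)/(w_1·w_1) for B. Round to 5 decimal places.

μ ≈ 2.40000

B = L − 5I has rows (-3, 5); (7, -1)
w1 = Bv₀ = ((-3)·1 + 5·1; 7·1 + (-1)·1) = (2, 6)
Bw1 = (24, 8)
w1·Bw1 = 96; w1·w1 = 40; μ ≈ 96/40 = 2.40000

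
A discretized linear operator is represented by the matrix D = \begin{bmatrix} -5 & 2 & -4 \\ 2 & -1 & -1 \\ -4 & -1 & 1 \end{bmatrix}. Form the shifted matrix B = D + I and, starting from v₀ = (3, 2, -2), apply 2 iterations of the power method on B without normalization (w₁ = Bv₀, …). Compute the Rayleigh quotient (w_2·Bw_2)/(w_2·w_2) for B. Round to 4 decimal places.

μ ≈ 1.1787

B = D + I has rows (-4, 2, -4); (2, 0, -1); (-4, -1, 2)
w1 = Bv₀ = (0, 8, -18)
w2 = Bw1 = (88, 18, -44)
Bw2 = (-140, 220, -458)
w2·Bw2 = 11792; w2·w2 = 10004; μ ≈ 11792/10004 = 1.1787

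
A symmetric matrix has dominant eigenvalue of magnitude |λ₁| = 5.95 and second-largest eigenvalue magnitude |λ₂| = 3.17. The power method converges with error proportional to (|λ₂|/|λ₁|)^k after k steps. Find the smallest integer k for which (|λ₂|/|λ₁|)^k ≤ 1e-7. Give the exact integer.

|λ₂/λ₁| = 3.17/5.95 = 0.53277
Need k ≥ ln(1e-7) / ln(0.53277) = -16.1181 / -0.6297 ≈ 25.598
Smallest integer k satisfying the bound: 26

26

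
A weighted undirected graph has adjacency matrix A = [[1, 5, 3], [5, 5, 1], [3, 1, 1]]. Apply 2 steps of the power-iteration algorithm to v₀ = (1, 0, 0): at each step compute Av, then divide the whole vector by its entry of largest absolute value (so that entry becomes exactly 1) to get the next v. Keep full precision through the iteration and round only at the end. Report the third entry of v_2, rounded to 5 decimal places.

0.31429

Av0 = (1.000000, 5.000000, 3.000000); divide by 5.000000 → v1 = (0.200000, 1.000000, 0.600000)
Av1 = (7.000000, 6.600000, 2.200000); divide by 7.000000 → v2 = (1.000000, 0.942857, 0.314286)
Requested entry of v2: 11/35 = 0.31429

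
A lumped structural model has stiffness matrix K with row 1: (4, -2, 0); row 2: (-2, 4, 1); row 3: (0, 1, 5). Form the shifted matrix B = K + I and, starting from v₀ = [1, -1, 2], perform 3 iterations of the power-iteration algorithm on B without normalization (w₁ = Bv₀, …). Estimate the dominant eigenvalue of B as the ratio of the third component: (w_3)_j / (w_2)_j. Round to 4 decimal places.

5.5410

B = K + I has rows (5, -2, 0); (-2, 5, 1); (0, 1, 6)
w1 = Bv₀ = (5·1 + (-2)·(-1) + 0·2; (-2)·1 + 5·(-1) + 1·2; 0·1 + 1·(-1) + 6·2) = (7, -5, 11)
w2 = Bw1 = (5·7 + (-2)·(-5) + 0·11; (-2)·7 + 5·(-5) + 1·11; 0·7 + 1·(-5) + 6·11) = (45, -28, 61)
w3 = Bw2 = (281, -169, 338)
Ratio: 338/61 = 5.5410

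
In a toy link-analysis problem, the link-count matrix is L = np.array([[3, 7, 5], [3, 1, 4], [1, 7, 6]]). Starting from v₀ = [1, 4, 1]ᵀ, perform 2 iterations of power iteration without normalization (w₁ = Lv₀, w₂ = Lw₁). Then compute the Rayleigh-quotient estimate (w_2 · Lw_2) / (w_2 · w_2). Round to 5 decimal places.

w1 = Lv₀ = (3·1 + 7·4 + 5·1; 3·1 + 1·4 + 4·1; 1·1 + 7·4 + 6·1) = (36, 11, 35)
w2 = Lw1 = (3·36 + 7·11 + 5·35; 3·36 + 1·11 + 4·35; 1·36 + 7·11 + 6·35) = (360, 259, 323)
Lw2 = (4508, 2631, 4111)
w2·Lw2 = 360·4508 + 259·2631 + 323·4111 = 3632162; w2·w2 = 360·360 + 259·259 + 323·323 = 301010
λ ≈ 3632162/301010 = 12.06658

12.06658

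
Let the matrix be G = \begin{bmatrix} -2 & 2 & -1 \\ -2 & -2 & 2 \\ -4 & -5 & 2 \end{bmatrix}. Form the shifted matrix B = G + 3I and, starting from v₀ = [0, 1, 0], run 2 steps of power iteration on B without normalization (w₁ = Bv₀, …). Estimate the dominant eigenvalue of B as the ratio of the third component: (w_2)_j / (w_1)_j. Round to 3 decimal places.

B = G + 3I has rows (1, 2, -1); (-2, 1, 2); (-4, -5, 5)
w1 = Bv₀ = (1·0 + 2·1 + (-1)·0; (-2)·0 + 1·1 + 2·0; (-4)·0 + (-5)·1 + 5·0) = (2, 1, -5)
w2 = Bw1 = (1·2 + 2·1 + (-1)·(-5); (-2)·2 + 1·1 + 2·(-5); (-4)·2 + (-5)·1 + 5·(-5)) = (9, -13, -38)
Ratio: -38/-5 = 7.600

7.600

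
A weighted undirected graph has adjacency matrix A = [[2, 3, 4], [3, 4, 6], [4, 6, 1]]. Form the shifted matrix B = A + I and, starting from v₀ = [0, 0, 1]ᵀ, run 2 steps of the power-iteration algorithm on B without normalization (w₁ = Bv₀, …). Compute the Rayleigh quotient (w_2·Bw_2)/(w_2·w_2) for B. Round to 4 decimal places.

μ ≈ 12.1142

B = A + I has rows (3, 3, 4); (3, 5, 6); (4, 6, 2)
w1 = Bv₀ = (3·0 + 3·0 + 4·1; 3·0 + 5·0 + 6·1; 4·0 + 6·0 + 2·1) = (4, 6, 2)
w2 = Bw1 = (3·4 + 3·6 + 4·2; 3·4 + 5·6 + 6·2; 4·4 + 6·6 + 2·2) = (38, 54, 56)
Bw2 = (500, 720, 588)
w2·Bw2 = 90808; w2·w2 = 7496; μ ≈ 90808/7496 = 12.1142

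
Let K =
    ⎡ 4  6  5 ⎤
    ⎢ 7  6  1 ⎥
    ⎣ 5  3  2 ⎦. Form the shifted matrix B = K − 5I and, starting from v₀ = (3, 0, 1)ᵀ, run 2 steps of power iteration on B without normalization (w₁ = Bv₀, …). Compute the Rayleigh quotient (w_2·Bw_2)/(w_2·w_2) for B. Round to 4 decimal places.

μ ≈ 4.0907

B = K − 5I has rows (-1, 6, 5); (7, 1, 1); (5, 3, -3)
w1 = Bv₀ = (2, 22, 12)
w2 = Bw1 = (190, 48, 40)
Bw2 = (298, 1418, 974)
w2·Bw2 = 163644; w2·w2 = 40004; μ ≈ 163644/40004 = 4.0907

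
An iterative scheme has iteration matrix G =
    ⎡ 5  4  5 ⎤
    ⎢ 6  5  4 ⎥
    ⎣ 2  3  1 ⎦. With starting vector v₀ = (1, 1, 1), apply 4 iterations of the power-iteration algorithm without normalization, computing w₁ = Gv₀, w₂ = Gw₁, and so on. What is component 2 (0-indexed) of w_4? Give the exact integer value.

11375

w1 = Gv₀ = (14, 15, 6)
w2 = Gw1 = (160, 183, 79)
w3 = Gw2 = (1927, 2191, 948)
w4 = Gw3 = (23139, 26309, 11375)
The requested component of w4 is 11375.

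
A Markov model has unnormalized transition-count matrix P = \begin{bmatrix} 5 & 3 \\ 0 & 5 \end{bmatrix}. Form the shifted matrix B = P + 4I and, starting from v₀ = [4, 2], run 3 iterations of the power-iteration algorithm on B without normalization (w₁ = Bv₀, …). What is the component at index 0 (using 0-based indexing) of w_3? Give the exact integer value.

B = P + 4I has rows (9, 3); (0, 9)
w1 = Bv₀ = (42, 18)
w2 = Bw1 = (432, 162)
w3 = Bw2 = (4374, 1458)
Requested component of w3: 4374

4374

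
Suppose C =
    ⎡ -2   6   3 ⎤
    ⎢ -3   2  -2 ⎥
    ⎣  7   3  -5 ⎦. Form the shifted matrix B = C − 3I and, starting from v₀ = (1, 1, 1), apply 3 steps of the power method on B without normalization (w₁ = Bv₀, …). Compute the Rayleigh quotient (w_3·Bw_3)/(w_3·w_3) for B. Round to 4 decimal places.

-9.4378

B = C − 3I has rows (-5, 6, 3); (-3, -1, -2); (7, 3, -8)
w1 = Bv₀ = ((-5)·1 + 6·1 + 3·1; (-3)·1 + (-1)·1 + (-2)·1; 7·1 + 3·1 + (-8)·1) = (4, -6, 2)
w2 = Bw1 = ((-5)·4 + 6·(-6) + 3·2; (-3)·4 + (-1)·(-6) + (-2)·2; 7·4 + 3·(-6) + (-8)·2) = (-50, -10, -6)
w3 = Bw2 = (172, 172, -332)
Bw3 = (-824, -24, 4376)
w3·Bw3 = -1598688; w3·w3 = 169392; μ ≈ -1598688/169392 = -9.4378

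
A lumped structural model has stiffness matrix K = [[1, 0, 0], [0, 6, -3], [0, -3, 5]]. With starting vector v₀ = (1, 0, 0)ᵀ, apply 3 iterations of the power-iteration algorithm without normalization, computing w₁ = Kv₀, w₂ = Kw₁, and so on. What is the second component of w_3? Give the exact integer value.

w1 = Kv₀ = (1·1 + 0·0 + 0·0; 0·1 + 6·0 + (-3)·0; 0·1 + (-3)·0 + 5·0) = (1, 0, 0)
w2 = Kw1 = (1·1 + 0·0 + 0·0; 0·1 + 6·0 + (-3)·0; 0·1 + (-3)·0 + 5·0) = (1, 0, 0)
w3 = Kw2 = (1, 0, 0)
The requested component of w3 is 0.

0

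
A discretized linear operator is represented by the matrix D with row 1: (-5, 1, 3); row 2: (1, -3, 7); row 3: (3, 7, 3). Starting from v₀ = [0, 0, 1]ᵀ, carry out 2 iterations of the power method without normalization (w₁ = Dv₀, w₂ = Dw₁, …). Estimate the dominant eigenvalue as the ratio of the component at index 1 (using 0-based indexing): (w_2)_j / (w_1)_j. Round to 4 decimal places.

w1 = Dv₀ = (3, 7, 3)
w2 = Dw1 = (1, 3, 67)
Ratio at component: 3 / 7 = 0.4286

λ ≈ 0.4286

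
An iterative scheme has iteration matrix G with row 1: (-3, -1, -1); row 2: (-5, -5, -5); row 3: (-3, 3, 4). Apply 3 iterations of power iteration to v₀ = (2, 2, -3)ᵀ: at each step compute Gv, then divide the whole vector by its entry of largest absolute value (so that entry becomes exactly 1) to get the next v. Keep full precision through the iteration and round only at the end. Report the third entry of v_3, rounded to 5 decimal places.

-0.08936

Gv0 = (-5.000000, -5.000000, -12.000000); divide by -12.000000 → v1 = (0.416667, 0.416667, 1.000000)
Gv1 = (-2.666667, -9.166667, 4.000000); divide by -9.166667 → v2 = (0.290909, 1.000000, -0.436364)
Gv2 = (-1.436364, -4.272727, 0.381818); divide by -4.272727 → v3 = (0.336170, 1.000000, -0.089362)
Requested entry of v3: 42/-470 = -0.08936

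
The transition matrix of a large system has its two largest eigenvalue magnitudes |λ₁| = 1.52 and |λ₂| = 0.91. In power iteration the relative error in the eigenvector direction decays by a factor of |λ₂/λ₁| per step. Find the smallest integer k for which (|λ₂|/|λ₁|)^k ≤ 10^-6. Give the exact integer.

|λ₂/λ₁| = 0.91/1.52 = 0.59868
Need k ≥ ln(10^-6) / ln(0.59868) = -13.8155 / -0.5130 ≈ 26.930
Smallest integer k satisfying the bound: 27

27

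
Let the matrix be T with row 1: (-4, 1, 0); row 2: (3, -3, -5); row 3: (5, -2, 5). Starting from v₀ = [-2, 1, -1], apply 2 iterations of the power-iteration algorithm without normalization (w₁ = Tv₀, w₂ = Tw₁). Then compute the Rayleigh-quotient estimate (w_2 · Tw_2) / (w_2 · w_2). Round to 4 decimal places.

λ ≈ -1.8373

w1 = Tv₀ = (9, -4, -17)
w2 = Tw1 = (-40, 124, -32)
Tw2 = (284, -332, -608)
w2·Tw2 = (-40)·284 + 124·(-332) + (-32)·(-608) = -33072; w2·w2 = (-40)·(-40) + 124·124 + (-32)·(-32) = 18000
λ ≈ -33072/18000 = -1.8373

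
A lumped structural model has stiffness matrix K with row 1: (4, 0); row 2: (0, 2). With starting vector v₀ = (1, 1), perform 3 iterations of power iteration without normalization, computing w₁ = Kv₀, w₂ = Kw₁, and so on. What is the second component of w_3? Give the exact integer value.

w1 = Kv₀ = (4, 2)
w2 = Kw1 = (16, 4)
w3 = Kw2 = (64, 8)
The requested component of w3 is 8.

8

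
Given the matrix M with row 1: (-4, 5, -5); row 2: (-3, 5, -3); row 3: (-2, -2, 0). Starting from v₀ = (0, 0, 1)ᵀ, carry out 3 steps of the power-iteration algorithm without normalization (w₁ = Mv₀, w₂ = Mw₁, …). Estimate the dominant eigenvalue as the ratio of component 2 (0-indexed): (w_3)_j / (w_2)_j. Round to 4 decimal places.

-0.6250

w1 = Mv₀ = (-5, -3, 0)
w2 = Mw1 = (5, 0, 16)
w3 = Mw2 = (-100, -63, -10)
Ratio at component: -10 / 16 = -0.6250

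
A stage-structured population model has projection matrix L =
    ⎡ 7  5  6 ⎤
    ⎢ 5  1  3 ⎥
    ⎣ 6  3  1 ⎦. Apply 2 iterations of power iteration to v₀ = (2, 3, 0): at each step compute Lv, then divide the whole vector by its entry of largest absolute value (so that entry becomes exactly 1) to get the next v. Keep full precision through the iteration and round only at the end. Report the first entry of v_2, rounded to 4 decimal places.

1.0000

Lv0 = (29.00000, 13.00000, 21.00000); divide by 29.00000 → v1 = (1.00000, 0.44828, 0.72414)
Lv1 = (13.58621, 7.62069, 8.06897); divide by 13.58621 → v2 = (1.00000, 0.56091, 0.59391)
Requested entry of v2: 394/394 = 1.0000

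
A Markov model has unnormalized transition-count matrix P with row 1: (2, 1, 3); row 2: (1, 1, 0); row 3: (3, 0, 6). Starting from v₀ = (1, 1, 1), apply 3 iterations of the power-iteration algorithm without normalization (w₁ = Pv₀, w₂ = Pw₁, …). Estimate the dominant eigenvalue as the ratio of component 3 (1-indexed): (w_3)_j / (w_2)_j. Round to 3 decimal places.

w1 = Pv₀ = (6, 2, 9)
w2 = Pw1 = (41, 8, 72)
w3 = Pw2 = (306, 49, 555)
Ratio at component: 555 / 72 = 7.708

7.708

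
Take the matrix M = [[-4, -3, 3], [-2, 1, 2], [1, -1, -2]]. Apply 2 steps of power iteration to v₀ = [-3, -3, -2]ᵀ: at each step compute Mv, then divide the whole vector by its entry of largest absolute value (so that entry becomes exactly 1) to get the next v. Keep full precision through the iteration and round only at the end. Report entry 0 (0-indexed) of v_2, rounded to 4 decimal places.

Mv0 = (15.00000, -1.00000, 4.00000); divide by 15.00000 → v1 = (1.00000, -0.06667, 0.26667)
Mv1 = (-3.00000, -1.53333, 0.53333); divide by -3.00000 → v2 = (1.00000, 0.51111, -0.17778)
Requested entry of v2: -45/-45 = 1.0000

1.0000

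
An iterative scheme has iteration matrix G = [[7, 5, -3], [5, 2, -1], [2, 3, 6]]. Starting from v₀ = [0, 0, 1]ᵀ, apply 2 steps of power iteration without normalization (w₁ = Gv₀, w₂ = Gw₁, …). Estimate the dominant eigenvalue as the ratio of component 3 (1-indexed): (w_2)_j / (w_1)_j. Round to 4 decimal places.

w1 = Gv₀ = (7·0 + 5·0 + (-3)·1; 5·0 + 2·0 + (-1)·1; 2·0 + 3·0 + 6·1) = (-3, -1, 6)
w2 = Gw1 = (7·(-3) + 5·(-1) + (-3)·6; 5·(-3) + 2·(-1) + (-1)·6; 2·(-3) + 3·(-1) + 6·6) = (-44, -23, 27)
Ratio at component: 27 / 6 = 4.5000

4.5000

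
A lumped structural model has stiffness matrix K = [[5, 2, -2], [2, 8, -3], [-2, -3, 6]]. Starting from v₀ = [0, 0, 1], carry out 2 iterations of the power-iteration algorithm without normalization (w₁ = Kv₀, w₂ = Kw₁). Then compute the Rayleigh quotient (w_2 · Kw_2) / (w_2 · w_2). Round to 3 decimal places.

11.209

w1 = Kv₀ = (5·0 + 2·0 + (-2)·1; 2·0 + 8·0 + (-3)·1; (-2)·0 + (-3)·0 + 6·1) = (-2, -3, 6)
w2 = Kw1 = (5·(-2) + 2·(-3) + (-2)·6; 2·(-2) + 8·(-3) + (-3)·6; (-2)·(-2) + (-3)·(-3) + 6·6) = (-28, -46, 49)
Kw2 = (-330, -571, 488)
w2·Kw2 = (-28)·(-330) + (-46)·(-571) + 49·488 = 59418; w2·w2 = (-28)·(-28) + (-46)·(-46) + 49·49 = 5301
λ ≈ 59418/5301 = 11.209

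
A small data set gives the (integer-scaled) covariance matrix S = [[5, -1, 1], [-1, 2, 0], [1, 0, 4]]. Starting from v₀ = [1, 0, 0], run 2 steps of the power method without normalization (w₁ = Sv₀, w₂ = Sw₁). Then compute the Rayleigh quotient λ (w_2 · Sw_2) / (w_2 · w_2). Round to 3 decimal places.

w1 = Sv₀ = (5·1 + (-1)·0 + 1·0; (-1)·1 + 2·0 + 0·0; 1·1 + 0·0 + 4·0) = (5, -1, 1)
w2 = Sw1 = (5·5 + (-1)·(-1) + 1·1; (-1)·5 + 2·(-1) + 0·1; 1·5 + 0·(-1) + 4·1) = (27, -7, 9)
Sw2 = (151, -41, 63)
w2·Sw2 = 27·151 + (-7)·(-41) + 9·63 = 4931; w2·w2 = 27·27 + (-7)·(-7) + 9·9 = 859
λ ≈ 4931/859 = 5.740

λ ≈ 5.740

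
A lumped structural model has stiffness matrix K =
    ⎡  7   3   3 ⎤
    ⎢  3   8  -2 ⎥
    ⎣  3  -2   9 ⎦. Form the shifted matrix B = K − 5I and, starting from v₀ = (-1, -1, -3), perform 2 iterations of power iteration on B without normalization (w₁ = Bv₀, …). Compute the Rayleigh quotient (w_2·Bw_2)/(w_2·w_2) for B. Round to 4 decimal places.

μ ≈ 6.1331

B = K − 5I has rows (2, 3, 3); (3, 3, -2); (3, -2, 4)
w1 = Bv₀ = (2·(-1) + 3·(-1) + 3·(-3); 3·(-1) + 3·(-1) + (-2)·(-3); 3·(-1) + (-2)·(-1) + 4·(-3)) = (-14, 0, -13)
w2 = Bw1 = (2·(-14) + 3·0 + 3·(-13); 3·(-14) + 3·0 + (-2)·(-13); 3·(-14) + (-2)·0 + 4·(-13)) = (-67, -16, -94)
Bw2 = (-464, -61, -545)
w2·Bw2 = 83294; w2·w2 = 13581; μ ≈ 83294/13581 = 6.1331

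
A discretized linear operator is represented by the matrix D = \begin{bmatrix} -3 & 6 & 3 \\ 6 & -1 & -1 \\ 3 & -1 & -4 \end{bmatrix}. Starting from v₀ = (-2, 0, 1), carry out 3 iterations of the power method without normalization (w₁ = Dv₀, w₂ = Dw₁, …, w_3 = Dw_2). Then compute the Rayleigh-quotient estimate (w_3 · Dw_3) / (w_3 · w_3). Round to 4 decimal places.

w1 = Dv₀ = ((-3)·(-2) + 6·0 + 3·1; 6·(-2) + (-1)·0 + (-1)·1; 3·(-2) + (-1)·0 + (-4)·1) = (9, -13, -10)
w2 = Dw1 = ((-3)·9 + 6·(-13) + 3·(-10); 6·9 + (-1)·(-13) + (-1)·(-10); 3·9 + (-1)·(-13) + (-4)·(-10)) = (-135, 77, 80)
w3 = Dw2 = (1107, -967, -802)
Dw3 = (-11529, 8411, 7496)
w3·Dw3 = 1107·(-11529) + (-967)·8411 + (-802)·7496 = -26907832; w3·w3 = 1107·1107 + (-967)·(-967) + (-802)·(-802) = 2803742
λ ≈ -26907832/2803742 = -9.5971

λ ≈ -9.5971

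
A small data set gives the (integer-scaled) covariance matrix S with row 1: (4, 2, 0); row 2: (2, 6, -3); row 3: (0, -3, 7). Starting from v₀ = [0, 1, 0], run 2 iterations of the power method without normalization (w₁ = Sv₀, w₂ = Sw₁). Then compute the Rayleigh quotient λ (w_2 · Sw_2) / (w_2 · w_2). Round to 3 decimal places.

9.727

w1 = Sv₀ = (2, 6, -3)
w2 = Sw1 = (20, 49, -39)
Sw2 = (178, 451, -420)
w2·Sw2 = 20·178 + 49·451 + (-39)·(-420) = 42039; w2·w2 = 20·20 + 49·49 + (-39)·(-39) = 4322
λ ≈ 42039/4322 = 9.727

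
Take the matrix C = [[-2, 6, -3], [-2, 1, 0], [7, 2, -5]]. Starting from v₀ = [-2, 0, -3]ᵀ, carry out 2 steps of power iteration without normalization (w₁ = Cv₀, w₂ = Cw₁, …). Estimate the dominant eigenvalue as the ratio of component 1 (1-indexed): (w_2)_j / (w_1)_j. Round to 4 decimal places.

w1 = Cv₀ = (13, 4, 1)
w2 = Cw1 = (-5, -22, 94)
Ratio at component: -5 / 13 = -0.3846

λ ≈ -0.3846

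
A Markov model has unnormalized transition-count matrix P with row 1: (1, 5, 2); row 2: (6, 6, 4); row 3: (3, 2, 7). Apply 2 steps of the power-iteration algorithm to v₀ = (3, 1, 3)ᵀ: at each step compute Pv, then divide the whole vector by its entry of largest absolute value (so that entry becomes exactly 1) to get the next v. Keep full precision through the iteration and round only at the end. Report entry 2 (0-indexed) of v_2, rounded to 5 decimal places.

0.78972

Pv0 = (14.000000, 36.000000, 32.000000); divide by 36.000000 → v1 = (0.388889, 1.000000, 0.888889)
Pv1 = (7.166667, 11.888889, 9.388889); divide by 11.888889 → v2 = (0.602804, 1.000000, 0.789720)
Requested entry of v2: 338/428 = 0.78972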